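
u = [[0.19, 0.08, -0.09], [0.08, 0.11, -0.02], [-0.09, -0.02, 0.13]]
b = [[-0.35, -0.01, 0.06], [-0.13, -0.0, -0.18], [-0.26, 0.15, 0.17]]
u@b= [[-0.05, -0.02, -0.02], [-0.04, -0.00, -0.02], [0.00, 0.02, 0.02]]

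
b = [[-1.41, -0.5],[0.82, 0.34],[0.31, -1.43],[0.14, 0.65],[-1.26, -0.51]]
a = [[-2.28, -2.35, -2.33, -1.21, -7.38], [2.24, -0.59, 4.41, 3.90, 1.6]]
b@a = [[2.09, 3.61, 1.08, -0.24, 9.61], [-1.11, -2.13, -0.41, 0.33, -5.51], [-3.91, 0.12, -7.03, -5.95, -4.58], [1.14, -0.71, 2.54, 2.37, 0.01], [1.73, 3.26, 0.69, -0.46, 8.48]]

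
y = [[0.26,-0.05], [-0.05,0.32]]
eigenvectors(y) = [[-0.87, 0.49], [-0.49, -0.87]]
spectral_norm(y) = 0.35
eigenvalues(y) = [0.23, 0.35]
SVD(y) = [[-0.49, 0.87],  [0.87, 0.49]] @ diag([0.34830951894845297, 0.23169048105154702]) @ [[-0.49,0.87], [0.87,0.49]]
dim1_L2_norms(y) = [0.26, 0.32]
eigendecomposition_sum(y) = [[0.18, 0.1], [0.1, 0.06]] + [[0.08, -0.15], [-0.15, 0.26]]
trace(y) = 0.58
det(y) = 0.08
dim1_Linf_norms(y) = [0.26, 0.32]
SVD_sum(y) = [[0.08, -0.15],[-0.15, 0.26]] + [[0.18, 0.10], [0.1, 0.06]]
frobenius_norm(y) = 0.42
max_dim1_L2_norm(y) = 0.32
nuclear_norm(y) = 0.58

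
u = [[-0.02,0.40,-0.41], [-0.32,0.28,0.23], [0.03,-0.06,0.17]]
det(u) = 0.019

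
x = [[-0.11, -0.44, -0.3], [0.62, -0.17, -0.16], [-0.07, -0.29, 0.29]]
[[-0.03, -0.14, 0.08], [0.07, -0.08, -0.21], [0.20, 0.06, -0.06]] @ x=[[-0.09, 0.01, 0.05],[-0.04, 0.04, -0.07],[0.02, -0.08, -0.09]]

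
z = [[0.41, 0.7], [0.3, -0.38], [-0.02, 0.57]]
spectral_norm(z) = 1.00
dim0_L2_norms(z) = [0.51, 0.98]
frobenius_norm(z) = 1.10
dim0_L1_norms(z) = [0.73, 1.65]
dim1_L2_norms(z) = [0.81, 0.48, 0.57]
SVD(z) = [[0.77, 0.53], [-0.31, 0.79], [0.55, -0.30]] @ diag([0.9973809633175231, 0.4722618066409875]) @ [[0.21, 0.98], [0.98, -0.21]]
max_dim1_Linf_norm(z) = 0.7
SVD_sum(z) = [[0.17,0.75],  [-0.07,-0.3],  [0.12,0.54]] + [[0.24, -0.05], [0.37, -0.08], [-0.14, 0.03]]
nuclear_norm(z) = 1.47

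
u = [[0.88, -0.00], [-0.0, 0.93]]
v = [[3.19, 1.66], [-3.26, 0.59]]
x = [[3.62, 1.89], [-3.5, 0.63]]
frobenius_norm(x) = 5.42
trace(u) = 1.81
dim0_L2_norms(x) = [5.04, 1.99]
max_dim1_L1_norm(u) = 0.93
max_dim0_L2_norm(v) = 4.56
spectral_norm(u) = 0.93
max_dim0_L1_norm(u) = 0.93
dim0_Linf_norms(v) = [3.26, 1.66]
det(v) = 7.29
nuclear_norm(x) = 6.86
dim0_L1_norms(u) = [0.88, 0.93]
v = u @ x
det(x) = 8.90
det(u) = 0.82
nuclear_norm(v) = 6.20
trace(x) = 4.25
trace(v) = 3.78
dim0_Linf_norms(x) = [3.62, 1.89]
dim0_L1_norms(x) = [7.12, 2.52]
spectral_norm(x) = 5.13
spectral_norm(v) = 4.63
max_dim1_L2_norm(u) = 0.93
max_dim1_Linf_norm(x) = 3.62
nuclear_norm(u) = 1.81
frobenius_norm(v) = 4.89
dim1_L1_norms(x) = [5.51, 4.13]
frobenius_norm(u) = 1.28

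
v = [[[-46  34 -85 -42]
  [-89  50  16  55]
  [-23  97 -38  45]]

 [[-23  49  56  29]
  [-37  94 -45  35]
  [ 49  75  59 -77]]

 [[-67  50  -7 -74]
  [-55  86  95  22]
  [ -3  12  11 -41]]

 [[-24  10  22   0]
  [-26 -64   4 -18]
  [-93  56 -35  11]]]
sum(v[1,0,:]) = 111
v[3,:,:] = [[-24, 10, 22, 0], [-26, -64, 4, -18], [-93, 56, -35, 11]]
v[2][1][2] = 95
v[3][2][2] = -35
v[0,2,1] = 97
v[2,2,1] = 12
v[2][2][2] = 11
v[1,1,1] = 94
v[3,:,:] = [[-24, 10, 22, 0], [-26, -64, 4, -18], [-93, 56, -35, 11]]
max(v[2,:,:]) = 95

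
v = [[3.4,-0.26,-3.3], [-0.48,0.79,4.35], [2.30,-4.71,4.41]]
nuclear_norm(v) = 14.80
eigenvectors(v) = [[(0.82+0j),(0.04+0.47j),(0.04-0.47j)], [0.52+0.00j,0.20-0.51j,0.20+0.51j], [(0.26+0j),0.69+0.00j,(0.69-0j)]]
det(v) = 76.89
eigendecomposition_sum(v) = [[(1.48+0j), (1.37+0j), (-0.49-0j)], [0.94+0.00j, 0.87+0.00j, -0.31-0.00j], [0.47+0.00j, (0.43+0j), -0.15-0.00j]] + [[(0.96+0.53j), -0.81-1.67j, -1.41+1.69j], [(-0.71-1.05j), (-0.04+2.15j), (2.33-1j)], [(0.92-1.34j), (-2.57+0.96j), (2.28+2.3j)]] + [[(0.96-0.53j),-0.81+1.67j,(-1.41-1.69j)], [-0.71+1.05j,-0.04-2.15j,(2.33+1j)], [0.92+1.34j,-2.57-0.96j,(2.28-2.3j)]]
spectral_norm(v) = 7.57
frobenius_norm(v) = 9.45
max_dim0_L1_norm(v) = 12.06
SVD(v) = [[-0.34,-0.71,-0.61], [0.46,0.44,-0.77], [0.82,-0.55,0.18]] @ diag([7.57168937076393, 5.31355630367841, 1.911135651988102]) @ [[0.06, -0.45, 0.89], [-0.73, 0.58, 0.35], [-0.68, -0.68, -0.29]]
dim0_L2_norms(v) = [4.13, 4.78, 7.02]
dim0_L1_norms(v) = [6.18, 5.76, 12.06]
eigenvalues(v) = [(2.19+0j), (3.2+4.98j), (3.2-4.98j)]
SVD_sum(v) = [[-0.17, 1.17, -2.32], [0.23, -1.57, 3.11], [0.4, -2.78, 5.52]] + [[2.78, -2.22, -1.32], [-1.71, 1.36, 0.81], [2.13, -1.7, -1.01]] + [[0.79, 0.79, 0.34],[1.0, 1.00, 0.43],[-0.23, -0.23, -0.10]]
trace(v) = 8.60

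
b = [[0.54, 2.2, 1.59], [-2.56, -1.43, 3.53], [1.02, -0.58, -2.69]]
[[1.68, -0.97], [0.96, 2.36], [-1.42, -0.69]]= b @ [[0.6, -1.3], [0.08, 0.06], [0.74, -0.25]]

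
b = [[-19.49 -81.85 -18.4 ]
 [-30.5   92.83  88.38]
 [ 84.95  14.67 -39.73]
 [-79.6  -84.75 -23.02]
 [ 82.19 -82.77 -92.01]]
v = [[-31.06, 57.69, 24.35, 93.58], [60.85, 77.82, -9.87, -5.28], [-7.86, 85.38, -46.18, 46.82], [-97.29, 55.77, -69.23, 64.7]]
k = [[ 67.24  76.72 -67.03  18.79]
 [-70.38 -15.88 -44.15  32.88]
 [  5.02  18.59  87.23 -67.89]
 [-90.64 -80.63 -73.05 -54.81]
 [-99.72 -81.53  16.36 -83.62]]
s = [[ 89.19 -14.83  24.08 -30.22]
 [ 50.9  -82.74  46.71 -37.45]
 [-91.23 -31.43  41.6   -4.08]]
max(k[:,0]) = 67.24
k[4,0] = -99.72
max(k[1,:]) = 32.88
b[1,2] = 88.38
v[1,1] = 77.82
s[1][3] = -37.45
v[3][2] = -69.23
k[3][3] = -54.81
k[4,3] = -83.62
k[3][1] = -80.63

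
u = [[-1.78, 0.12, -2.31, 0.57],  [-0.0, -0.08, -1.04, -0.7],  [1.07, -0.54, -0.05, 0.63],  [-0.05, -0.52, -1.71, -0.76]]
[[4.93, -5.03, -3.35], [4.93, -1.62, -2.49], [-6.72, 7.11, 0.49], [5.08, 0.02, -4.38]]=u@ [[-1.91, 2.81, 0.74], [3.13, -4.88, 2.03], [-1.7, 0.34, 1.32], [-4.87, 2.36, 1.36]]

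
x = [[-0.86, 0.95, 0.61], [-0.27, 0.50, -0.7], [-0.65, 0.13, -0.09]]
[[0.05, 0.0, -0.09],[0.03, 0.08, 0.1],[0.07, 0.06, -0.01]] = x @ [[-0.12, -0.09, 0.05],[-0.04, -0.02, 0.04],[-0.02, -0.09, -0.14]]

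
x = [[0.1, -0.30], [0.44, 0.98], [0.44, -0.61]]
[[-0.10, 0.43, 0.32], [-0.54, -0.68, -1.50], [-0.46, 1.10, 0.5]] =x @ [[-1.12, 0.94, -0.6], [-0.05, -1.12, -1.26]]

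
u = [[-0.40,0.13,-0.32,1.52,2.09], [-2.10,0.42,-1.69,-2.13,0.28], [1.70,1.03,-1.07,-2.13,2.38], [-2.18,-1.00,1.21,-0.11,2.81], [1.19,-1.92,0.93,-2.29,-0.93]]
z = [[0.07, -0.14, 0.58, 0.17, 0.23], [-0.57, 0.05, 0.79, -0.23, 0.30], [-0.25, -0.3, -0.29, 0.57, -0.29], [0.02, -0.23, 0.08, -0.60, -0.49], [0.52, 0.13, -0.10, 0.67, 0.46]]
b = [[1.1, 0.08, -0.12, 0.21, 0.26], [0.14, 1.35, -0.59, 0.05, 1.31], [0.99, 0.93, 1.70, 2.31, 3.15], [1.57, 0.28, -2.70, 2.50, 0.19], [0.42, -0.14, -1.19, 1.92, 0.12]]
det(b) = 0.24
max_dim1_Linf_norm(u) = 2.81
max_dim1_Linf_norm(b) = 3.15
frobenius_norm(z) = 1.95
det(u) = 141.66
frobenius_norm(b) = 6.83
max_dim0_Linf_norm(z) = 0.79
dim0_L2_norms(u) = [3.69, 2.44, 2.54, 4.08, 4.34]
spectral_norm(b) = 5.18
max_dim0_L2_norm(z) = 1.1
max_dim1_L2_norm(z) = 1.05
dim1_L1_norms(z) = [1.19, 1.94, 1.7, 1.42, 1.88]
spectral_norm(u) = 4.67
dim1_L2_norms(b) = [1.16, 1.98, 4.47, 4.01, 2.3]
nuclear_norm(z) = 3.66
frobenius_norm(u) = 7.84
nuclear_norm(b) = 11.89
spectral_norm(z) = 1.33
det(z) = 0.00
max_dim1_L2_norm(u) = 3.91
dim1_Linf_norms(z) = [0.58, 0.79, 0.57, 0.6, 0.67]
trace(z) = -0.31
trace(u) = -2.09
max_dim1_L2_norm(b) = 4.47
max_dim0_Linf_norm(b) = 3.15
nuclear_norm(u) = 16.09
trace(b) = 6.77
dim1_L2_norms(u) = [2.64, 3.47, 3.91, 3.89, 3.48]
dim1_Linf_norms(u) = [2.09, 2.13, 2.38, 2.81, 2.29]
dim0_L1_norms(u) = [7.57, 4.5, 5.22, 8.18, 8.49]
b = u @ z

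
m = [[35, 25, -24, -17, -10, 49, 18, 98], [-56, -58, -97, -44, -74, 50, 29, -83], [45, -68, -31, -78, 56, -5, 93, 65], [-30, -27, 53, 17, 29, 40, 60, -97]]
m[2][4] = 56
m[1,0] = -56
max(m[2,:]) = 93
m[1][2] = -97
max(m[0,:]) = 98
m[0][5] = 49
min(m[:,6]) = 18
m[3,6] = 60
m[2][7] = 65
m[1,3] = -44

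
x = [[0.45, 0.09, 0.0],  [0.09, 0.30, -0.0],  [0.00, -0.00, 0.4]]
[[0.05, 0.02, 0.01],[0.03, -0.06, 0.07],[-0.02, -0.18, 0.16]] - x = [[-0.4,  -0.07,  0.01], [-0.06,  -0.36,  0.07], [-0.02,  -0.18,  -0.24]]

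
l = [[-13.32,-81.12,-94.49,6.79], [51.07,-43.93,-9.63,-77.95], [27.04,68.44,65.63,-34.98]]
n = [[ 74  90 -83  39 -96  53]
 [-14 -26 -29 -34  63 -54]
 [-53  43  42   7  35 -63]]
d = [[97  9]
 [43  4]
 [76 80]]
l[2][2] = 65.63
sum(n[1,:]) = -94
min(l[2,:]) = -34.98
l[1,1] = -43.93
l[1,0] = 51.07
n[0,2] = -83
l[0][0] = -13.32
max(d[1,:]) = 43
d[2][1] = 80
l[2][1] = 68.44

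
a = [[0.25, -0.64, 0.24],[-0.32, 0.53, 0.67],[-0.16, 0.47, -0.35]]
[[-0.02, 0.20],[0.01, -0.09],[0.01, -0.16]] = a @ [[-0.03,0.33], [0.01,-0.14], [-0.01,0.13]]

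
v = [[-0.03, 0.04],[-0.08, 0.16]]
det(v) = -0.00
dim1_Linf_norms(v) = [0.04, 0.16]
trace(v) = 0.13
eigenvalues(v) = [-0.01, 0.14]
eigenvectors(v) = [[-0.91, -0.23], [-0.42, -0.97]]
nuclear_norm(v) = 0.19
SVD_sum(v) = [[-0.02, 0.04],  [-0.08, 0.16]] + [[-0.01,-0.0], [0.00,0.0]]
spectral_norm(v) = 0.19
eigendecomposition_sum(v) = [[-0.01, 0.00], [-0.01, 0.0]] + [[-0.02,  0.04],[-0.07,  0.16]]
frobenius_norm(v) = 0.19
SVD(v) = [[-0.27, -0.96], [-0.96, 0.27]] @ diag([0.18554146925950865, 0.008623409129967315]) @ [[0.46, -0.89],[0.89, 0.46]]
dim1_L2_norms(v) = [0.05, 0.18]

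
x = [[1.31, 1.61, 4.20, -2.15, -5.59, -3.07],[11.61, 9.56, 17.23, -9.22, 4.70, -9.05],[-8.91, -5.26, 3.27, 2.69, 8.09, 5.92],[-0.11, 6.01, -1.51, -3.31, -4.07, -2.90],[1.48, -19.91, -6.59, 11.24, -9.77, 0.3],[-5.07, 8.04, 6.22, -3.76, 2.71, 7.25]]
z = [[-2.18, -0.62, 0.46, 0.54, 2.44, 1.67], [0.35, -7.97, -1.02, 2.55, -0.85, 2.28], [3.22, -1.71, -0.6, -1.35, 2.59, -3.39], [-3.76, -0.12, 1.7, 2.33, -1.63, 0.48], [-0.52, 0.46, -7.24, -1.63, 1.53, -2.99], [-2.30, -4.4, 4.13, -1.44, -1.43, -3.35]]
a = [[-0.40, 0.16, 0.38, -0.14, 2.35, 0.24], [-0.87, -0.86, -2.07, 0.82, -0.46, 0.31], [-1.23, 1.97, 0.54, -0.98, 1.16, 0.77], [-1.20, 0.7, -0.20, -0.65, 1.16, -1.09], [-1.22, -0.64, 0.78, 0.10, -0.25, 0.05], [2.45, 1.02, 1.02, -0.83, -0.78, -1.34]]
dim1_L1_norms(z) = [7.91, 15.02, 12.86, 10.02, 14.37, 17.05]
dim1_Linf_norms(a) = [2.35, 2.07, 1.97, 1.2, 1.22, 2.45]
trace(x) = 8.31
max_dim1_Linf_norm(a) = 2.45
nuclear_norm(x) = 81.87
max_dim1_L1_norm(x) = 61.37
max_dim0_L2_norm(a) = 3.37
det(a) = -0.16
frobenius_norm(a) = 6.32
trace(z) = -10.24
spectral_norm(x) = 35.15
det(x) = 4194.48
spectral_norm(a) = 4.07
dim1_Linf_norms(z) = [2.44, 7.97, 3.39, 3.76, 7.24, 4.4]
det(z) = -18388.16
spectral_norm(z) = 10.42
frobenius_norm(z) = 16.57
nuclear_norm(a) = 12.97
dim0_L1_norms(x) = [28.49, 50.39, 39.02, 32.37, 34.93, 28.49]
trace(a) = -2.96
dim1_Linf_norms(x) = [5.59, 17.23, 8.91, 6.01, 19.91, 8.04]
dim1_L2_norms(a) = [2.44, 2.6, 2.93, 2.22, 1.61, 3.34]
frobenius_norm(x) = 44.11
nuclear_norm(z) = 36.40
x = z @ a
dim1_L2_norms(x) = [8.2, 26.68, 15.02, 8.62, 25.77, 14.25]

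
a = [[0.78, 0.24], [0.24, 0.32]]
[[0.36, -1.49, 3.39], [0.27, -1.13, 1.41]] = a@[[0.26, -1.06, 3.89],[0.66, -2.75, 1.48]]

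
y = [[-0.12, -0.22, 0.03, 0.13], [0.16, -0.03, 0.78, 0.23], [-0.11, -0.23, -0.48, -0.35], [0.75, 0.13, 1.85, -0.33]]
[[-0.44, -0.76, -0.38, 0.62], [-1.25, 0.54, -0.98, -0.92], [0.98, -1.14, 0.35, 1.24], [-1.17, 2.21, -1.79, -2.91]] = y @ [[0.07,  -1.11,  1.55,  -1.63], [0.7,  3.84,  0.78,  -2.3], [-1.04,  1.26,  -1.61,  -0.82], [-1.86,  -0.64,  0.22,  -0.40]]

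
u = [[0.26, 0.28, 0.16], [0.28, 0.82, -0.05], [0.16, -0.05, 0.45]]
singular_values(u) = [0.94, 0.52, 0.07]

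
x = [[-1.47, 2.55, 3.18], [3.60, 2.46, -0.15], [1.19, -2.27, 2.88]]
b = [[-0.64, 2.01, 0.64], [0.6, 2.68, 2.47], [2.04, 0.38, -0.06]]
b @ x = [[8.94, 1.86, -0.49],[11.71, 2.52, 8.62],[-1.7, 6.27, 6.26]]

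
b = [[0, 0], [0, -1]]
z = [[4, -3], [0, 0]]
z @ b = [[0, 3], [0, 0]]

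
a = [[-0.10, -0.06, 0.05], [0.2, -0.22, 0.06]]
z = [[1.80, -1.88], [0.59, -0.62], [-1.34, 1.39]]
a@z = [[-0.28, 0.29], [0.15, -0.16]]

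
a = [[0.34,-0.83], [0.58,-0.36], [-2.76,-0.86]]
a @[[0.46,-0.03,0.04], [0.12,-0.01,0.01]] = [[0.06, -0.00, 0.01], [0.22, -0.01, 0.02], [-1.37, 0.09, -0.12]]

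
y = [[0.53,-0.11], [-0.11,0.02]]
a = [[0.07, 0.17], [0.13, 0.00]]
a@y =[[0.02, -0.0],[0.07, -0.01]]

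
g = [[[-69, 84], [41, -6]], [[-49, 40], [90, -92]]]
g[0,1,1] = -6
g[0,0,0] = -69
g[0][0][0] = -69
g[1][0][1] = 40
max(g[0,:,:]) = 84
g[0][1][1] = -6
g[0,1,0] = 41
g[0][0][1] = 84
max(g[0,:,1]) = 84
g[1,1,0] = 90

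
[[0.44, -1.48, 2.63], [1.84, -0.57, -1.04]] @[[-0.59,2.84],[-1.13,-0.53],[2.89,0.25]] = [[9.01, 2.69], [-3.45, 5.27]]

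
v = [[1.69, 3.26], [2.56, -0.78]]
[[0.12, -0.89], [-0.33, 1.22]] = v@[[-0.1,0.34], [0.09,-0.45]]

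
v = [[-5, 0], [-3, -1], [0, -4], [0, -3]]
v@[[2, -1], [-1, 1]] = [[-10, 5], [-5, 2], [4, -4], [3, -3]]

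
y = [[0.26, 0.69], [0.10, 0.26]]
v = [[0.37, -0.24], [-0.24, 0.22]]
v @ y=[[0.07,  0.19], [-0.04,  -0.11]]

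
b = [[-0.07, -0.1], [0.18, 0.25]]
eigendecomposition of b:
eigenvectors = [[-0.81, 0.38],[0.59, -0.93]]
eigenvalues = [0.0, 0.18]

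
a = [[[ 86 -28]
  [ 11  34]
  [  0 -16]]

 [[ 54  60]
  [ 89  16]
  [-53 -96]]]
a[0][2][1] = -16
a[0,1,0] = 11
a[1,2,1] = -96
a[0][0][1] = -28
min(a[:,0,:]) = -28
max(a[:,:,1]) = 60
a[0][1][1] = 34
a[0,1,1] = 34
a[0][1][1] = 34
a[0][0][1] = -28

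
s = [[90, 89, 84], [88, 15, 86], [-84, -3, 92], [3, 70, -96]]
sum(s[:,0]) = 97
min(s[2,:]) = -84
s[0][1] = 89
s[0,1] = 89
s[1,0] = 88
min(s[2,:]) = -84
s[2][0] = -84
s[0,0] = 90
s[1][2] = 86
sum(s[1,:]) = 189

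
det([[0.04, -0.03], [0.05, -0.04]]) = -0.000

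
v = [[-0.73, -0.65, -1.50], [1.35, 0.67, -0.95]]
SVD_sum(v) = [[-0.55, -0.56, -1.59],  [-0.07, -0.07, -0.20]] + [[-0.18, -0.09, 0.09], [1.42, 0.74, -0.75]]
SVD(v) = [[-0.99, -0.12], [-0.12, 0.99]] @ diag([1.7905027227010852, 1.7814039407164228]) @ [[0.31, 0.31, 0.9],[0.8, 0.42, -0.42]]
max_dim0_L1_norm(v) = 2.45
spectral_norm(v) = 1.79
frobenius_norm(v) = 2.53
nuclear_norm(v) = 3.57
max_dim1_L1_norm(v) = 2.97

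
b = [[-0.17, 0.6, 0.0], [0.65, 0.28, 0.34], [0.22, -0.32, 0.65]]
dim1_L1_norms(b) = [0.77, 1.27, 1.19]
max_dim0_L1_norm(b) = 1.2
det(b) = -0.26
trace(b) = 0.76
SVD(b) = [[-0.25, 0.71, -0.66],[0.65, 0.63, 0.43],[0.72, -0.32, -0.62]] @ diag([0.9485014742747778, 0.7366381897829434, 0.36933606735855357]) @ [[0.66, -0.21, 0.73], [0.3, 0.96, 0.01], [0.69, -0.21, -0.69]]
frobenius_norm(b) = 1.26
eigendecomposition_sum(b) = [[-0.41+0.00j, (0.27-0j), (-0.08+0j)],[0.26-0.00j, -0.17+0.00j, 0.05-0.00j],[(0.14-0j), (-0.09+0j), 0.03-0.00j]] + [[0.12-0.09j, 0.17+0.02j, (0.04-0.29j)], [(0.19-0.09j), 0.22+0.08j, (0.15-0.39j)], [0.04+0.19j, -0.11+0.18j, 0.31+0.21j]] + [[0.12+0.09j, 0.17-0.02j, 0.04+0.29j], [0.19+0.09j, (0.22-0.08j), 0.15+0.39j], [0.04-0.19j, -0.11-0.18j, 0.31-0.21j]]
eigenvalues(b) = [(-0.55+0j), (0.66+0.19j), (0.66-0.19j)]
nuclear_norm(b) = 2.05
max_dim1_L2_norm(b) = 0.79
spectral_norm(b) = 0.95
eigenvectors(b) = [[(0.81+0j), (-0.45+0.11j), -0.45-0.11j], [-0.51+0.00j, -0.66+0.00j, -0.66-0.00j], [(-0.29+0j), (0.14-0.57j), 0.14+0.57j]]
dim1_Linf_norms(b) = [0.6, 0.65, 0.65]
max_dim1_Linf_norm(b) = 0.65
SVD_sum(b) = [[-0.16,0.05,-0.17],  [0.40,-0.13,0.45],  [0.45,-0.14,0.50]] + [[0.15, 0.50, 0.01], [0.14, 0.44, 0.0], [-0.07, -0.22, -0.0]] + [[-0.17, 0.05, 0.17], [0.11, -0.03, -0.11], [-0.16, 0.05, 0.16]]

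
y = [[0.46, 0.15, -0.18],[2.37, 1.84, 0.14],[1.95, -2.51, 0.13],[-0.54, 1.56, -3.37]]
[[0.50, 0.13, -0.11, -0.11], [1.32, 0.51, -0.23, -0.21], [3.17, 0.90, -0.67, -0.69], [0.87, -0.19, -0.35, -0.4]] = y@[[1.00, 0.31, -0.20, -0.20], [-0.52, -0.12, 0.12, 0.13], [-0.66, -0.05, 0.19, 0.21]]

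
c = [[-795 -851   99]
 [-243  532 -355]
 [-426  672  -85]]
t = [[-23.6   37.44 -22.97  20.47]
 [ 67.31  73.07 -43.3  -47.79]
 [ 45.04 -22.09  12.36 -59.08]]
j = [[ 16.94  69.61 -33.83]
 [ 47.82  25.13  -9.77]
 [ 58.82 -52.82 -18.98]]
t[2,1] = -22.09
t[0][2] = -22.97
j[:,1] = [69.61, 25.13, -52.82]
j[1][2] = -9.77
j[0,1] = 69.61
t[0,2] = -22.97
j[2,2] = -18.98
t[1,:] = [67.31, 73.07, -43.3, -47.79]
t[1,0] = 67.31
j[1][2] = -9.77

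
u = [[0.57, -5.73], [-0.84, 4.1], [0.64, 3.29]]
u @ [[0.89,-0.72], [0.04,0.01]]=[[0.28, -0.47],  [-0.58, 0.65],  [0.70, -0.43]]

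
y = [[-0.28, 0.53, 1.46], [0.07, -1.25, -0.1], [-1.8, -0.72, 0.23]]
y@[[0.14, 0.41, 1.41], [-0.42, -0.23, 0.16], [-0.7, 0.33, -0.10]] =[[-1.28, 0.25, -0.46], [0.6, 0.28, -0.09], [-0.11, -0.50, -2.68]]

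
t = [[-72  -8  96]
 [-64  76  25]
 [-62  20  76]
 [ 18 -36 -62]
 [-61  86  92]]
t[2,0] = -62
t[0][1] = -8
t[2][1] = 20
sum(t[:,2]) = 227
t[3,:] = [18, -36, -62]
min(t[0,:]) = -72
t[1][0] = -64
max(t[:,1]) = 86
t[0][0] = -72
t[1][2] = 25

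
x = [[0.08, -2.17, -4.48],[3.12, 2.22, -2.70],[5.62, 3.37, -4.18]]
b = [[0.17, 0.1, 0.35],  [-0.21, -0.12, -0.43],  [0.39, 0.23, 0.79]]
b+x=[[0.25, -2.07, -4.13], [2.91, 2.10, -3.13], [6.01, 3.60, -3.39]]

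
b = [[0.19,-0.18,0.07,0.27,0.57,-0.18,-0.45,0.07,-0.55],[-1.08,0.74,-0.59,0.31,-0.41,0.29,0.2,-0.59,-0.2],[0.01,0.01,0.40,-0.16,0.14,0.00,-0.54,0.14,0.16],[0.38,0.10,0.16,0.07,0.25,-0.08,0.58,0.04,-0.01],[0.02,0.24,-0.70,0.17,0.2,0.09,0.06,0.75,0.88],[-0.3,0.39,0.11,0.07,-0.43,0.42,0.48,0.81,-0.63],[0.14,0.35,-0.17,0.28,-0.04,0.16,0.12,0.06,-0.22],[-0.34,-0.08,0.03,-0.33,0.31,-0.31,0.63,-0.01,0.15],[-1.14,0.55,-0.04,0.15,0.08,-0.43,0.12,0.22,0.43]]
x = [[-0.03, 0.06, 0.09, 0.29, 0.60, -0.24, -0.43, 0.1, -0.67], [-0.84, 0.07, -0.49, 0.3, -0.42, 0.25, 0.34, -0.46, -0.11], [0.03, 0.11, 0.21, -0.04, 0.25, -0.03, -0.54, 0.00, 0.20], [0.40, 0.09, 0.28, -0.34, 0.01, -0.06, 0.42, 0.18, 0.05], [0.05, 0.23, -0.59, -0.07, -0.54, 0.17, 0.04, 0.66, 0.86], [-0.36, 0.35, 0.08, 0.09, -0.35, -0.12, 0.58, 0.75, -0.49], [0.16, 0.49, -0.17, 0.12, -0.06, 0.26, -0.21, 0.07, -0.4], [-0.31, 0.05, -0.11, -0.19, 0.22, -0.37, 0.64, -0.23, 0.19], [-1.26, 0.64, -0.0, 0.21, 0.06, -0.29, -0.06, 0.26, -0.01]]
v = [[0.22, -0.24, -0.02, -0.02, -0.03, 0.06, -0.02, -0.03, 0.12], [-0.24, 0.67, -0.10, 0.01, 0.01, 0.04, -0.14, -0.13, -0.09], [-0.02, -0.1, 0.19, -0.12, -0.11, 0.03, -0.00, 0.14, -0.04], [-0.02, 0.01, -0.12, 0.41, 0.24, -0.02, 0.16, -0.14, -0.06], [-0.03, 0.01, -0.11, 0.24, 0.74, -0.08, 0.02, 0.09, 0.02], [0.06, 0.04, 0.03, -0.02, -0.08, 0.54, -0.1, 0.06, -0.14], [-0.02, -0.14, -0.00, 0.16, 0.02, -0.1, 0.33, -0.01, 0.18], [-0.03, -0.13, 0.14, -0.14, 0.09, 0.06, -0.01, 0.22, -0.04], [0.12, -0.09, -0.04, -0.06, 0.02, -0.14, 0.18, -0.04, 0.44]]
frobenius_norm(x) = 3.30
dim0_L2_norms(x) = [1.65, 0.93, 0.88, 0.63, 1.03, 0.68, 1.25, 1.17, 1.3]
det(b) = 0.04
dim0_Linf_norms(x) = [1.26, 0.64, 0.59, 0.34, 0.6, 0.37, 0.64, 0.75, 0.86]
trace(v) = 3.76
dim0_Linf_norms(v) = [0.24, 0.67, 0.19, 0.41, 0.74, 0.54, 0.33, 0.22, 0.44]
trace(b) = 2.56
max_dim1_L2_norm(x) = 1.48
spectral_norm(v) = 0.96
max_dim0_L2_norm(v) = 0.8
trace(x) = -1.20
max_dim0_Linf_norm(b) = 1.14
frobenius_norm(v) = 1.62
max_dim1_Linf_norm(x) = 1.26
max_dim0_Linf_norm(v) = 0.74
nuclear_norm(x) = 8.06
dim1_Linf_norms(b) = [0.57, 1.08, 0.54, 0.58, 0.88, 0.81, 0.35, 0.63, 1.14]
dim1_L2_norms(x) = [1.08, 1.27, 0.67, 0.76, 1.38, 1.24, 0.77, 0.91, 1.48]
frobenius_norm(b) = 3.48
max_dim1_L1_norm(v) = 1.43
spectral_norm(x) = 1.91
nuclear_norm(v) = 3.76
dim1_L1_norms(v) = [0.76, 1.43, 0.75, 1.18, 1.34, 1.07, 0.96, 0.86, 1.13]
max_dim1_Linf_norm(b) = 1.14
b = x + v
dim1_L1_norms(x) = [2.51, 3.28, 1.41, 1.83, 3.21, 3.17, 1.94, 2.31, 2.79]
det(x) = -0.00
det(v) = 0.00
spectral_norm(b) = 2.13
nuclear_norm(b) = 8.84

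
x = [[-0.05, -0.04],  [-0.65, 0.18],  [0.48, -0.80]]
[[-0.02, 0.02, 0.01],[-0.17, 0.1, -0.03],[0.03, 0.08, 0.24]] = x@[[0.31, -0.21, -0.04], [0.15, -0.23, -0.32]]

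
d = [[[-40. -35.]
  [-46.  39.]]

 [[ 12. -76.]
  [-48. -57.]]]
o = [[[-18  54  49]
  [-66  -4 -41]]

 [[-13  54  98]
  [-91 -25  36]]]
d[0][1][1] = 39.0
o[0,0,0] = -18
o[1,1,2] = 36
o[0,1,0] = -66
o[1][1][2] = 36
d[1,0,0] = 12.0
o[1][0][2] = 98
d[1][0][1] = -76.0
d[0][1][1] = 39.0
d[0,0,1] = -35.0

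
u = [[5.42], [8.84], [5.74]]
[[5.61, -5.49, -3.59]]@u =[[-38.73]]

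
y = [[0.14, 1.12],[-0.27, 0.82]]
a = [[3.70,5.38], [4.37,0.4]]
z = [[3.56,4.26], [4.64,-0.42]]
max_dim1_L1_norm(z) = 7.82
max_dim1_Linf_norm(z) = 4.64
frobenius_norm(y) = 1.42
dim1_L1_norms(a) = [9.08, 4.77]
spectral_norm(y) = 1.39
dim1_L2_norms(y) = [1.13, 0.86]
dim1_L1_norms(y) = [1.26, 1.09]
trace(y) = 0.96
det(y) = 0.42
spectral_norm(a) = 7.26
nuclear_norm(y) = 1.69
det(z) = -21.26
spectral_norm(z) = 6.46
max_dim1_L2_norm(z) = 5.55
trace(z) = 3.14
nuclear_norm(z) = 9.75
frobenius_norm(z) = 7.25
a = z + y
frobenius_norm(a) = 7.87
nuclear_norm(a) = 10.29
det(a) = -22.03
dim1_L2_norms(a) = [6.53, 4.39]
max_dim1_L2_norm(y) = 1.13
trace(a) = 4.10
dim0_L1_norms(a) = [8.07, 5.78]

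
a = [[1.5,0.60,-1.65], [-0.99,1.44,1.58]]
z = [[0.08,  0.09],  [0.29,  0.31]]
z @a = [[0.03, 0.18, 0.01], [0.13, 0.62, 0.01]]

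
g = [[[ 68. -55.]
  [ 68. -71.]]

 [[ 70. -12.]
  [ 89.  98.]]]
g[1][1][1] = 98.0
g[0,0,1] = -55.0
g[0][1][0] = 68.0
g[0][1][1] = -71.0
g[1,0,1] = -12.0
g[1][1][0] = 89.0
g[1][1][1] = 98.0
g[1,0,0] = 70.0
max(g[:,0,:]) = 70.0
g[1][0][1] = -12.0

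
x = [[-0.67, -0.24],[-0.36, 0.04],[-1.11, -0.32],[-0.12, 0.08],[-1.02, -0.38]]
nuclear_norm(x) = 1.97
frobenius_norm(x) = 1.78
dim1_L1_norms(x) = [0.91, 0.4, 1.43, 0.2, 1.4]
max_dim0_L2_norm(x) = 1.69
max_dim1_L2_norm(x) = 1.16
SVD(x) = [[-0.4, 0.15], [-0.19, -0.74], [-0.65, -0.12], [-0.05, -0.57], [-0.61, 0.30]] @ diag([1.7717531290801198, 0.19669989729230636]) @ [[0.95,  0.30],[0.3,  -0.95]]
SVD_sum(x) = [[-0.68, -0.21], [-0.32, -0.10], [-1.10, -0.34], [-0.09, -0.03], [-1.04, -0.32]] + [[0.01, -0.03], [-0.04, 0.14], [-0.01, 0.02], [-0.03, 0.11], [0.02, -0.06]]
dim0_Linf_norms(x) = [1.11, 0.38]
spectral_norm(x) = 1.77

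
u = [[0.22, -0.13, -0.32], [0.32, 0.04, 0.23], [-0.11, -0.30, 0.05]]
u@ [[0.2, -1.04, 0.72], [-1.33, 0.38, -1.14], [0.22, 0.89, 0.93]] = [[0.15, -0.56, 0.01], [0.06, -0.11, 0.40], [0.39, 0.04, 0.31]]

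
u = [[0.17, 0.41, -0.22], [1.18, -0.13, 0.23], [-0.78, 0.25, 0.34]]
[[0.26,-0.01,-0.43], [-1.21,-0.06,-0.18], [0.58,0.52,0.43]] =u @ [[-0.83,-0.16,-0.36], [0.63,0.48,-0.47], [-0.65,0.81,0.78]]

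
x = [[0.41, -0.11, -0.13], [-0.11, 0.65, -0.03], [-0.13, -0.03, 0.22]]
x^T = [[0.41, -0.11, -0.13], [-0.11, 0.65, -0.03], [-0.13, -0.03, 0.22]]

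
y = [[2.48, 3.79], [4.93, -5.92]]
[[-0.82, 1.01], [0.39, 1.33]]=y@[[-0.10, 0.33],[-0.15, 0.05]]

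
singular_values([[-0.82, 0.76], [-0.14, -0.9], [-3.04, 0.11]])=[3.16, 1.15]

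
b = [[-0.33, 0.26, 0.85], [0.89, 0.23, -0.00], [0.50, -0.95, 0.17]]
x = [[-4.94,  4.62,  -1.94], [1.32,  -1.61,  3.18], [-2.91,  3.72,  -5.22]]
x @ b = [[4.77, 1.62, -4.53], [-0.28, -3.05, 1.66], [1.66, 5.06, -3.36]]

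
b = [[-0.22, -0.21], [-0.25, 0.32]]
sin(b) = [[-0.22,  -0.21], [-0.24,  0.31]]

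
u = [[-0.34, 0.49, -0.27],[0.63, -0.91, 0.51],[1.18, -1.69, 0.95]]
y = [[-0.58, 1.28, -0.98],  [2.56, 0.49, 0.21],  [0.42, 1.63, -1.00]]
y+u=[[-0.92,1.77,-1.25], [3.19,-0.42,0.72], [1.6,-0.06,-0.05]]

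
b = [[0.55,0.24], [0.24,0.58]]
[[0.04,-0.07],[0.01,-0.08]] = b @ [[0.08, -0.08], [-0.01, -0.1]]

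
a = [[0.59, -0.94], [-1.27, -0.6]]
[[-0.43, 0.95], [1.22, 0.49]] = a@[[-0.91, 0.07],[-0.11, -0.97]]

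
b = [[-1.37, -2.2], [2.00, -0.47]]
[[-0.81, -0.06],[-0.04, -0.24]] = b@[[0.06,-0.10], [0.33,0.09]]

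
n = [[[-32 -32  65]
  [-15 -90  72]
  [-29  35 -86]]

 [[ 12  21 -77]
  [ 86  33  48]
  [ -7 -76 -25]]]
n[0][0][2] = 65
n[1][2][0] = -7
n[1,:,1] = [21, 33, -76]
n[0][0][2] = 65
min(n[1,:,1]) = -76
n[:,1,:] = [[-15, -90, 72], [86, 33, 48]]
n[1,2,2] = -25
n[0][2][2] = -86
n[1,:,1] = [21, 33, -76]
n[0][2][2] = -86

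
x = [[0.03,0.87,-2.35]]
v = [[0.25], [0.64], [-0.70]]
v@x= [[0.01, 0.22, -0.59], [0.02, 0.56, -1.50], [-0.02, -0.61, 1.64]]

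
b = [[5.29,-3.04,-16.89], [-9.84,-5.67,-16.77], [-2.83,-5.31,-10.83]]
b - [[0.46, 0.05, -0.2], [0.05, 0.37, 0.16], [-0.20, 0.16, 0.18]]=[[4.83, -3.09, -16.69], [-9.89, -6.04, -16.93], [-2.63, -5.47, -11.01]]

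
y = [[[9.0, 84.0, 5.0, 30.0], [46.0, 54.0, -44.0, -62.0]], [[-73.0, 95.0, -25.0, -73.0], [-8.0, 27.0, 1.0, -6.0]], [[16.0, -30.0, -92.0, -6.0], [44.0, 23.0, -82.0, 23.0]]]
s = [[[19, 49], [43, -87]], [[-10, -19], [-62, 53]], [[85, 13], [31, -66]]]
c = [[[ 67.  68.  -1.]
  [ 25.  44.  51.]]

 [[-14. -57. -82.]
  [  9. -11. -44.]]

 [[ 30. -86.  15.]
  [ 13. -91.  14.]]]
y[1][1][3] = -6.0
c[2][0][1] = -86.0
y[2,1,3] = 23.0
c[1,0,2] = -82.0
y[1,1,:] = [-8.0, 27.0, 1.0, -6.0]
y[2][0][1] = -30.0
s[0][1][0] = 43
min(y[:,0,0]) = -73.0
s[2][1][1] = -66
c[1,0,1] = -57.0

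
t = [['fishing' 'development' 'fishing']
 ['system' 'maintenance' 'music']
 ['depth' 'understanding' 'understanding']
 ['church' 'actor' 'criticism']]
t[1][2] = 'music'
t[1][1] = 'maintenance'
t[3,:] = ['church', 'actor', 'criticism']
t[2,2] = 'understanding'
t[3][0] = 'church'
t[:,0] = ['fishing', 'system', 'depth', 'church']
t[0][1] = 'development'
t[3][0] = 'church'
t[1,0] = 'system'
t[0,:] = ['fishing', 'development', 'fishing']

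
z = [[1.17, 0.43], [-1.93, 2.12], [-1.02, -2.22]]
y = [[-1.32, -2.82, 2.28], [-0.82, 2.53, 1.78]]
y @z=[[1.57, -11.61], [-7.66, 1.06]]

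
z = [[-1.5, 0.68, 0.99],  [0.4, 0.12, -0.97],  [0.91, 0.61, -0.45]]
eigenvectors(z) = [[(0.88+0j), (-0.42-0.08j), (-0.42+0.08j)], [-0.31+0.00j, -0.01-0.64j, (-0.01+0.64j)], [-0.36+0.00j, -0.64+0.00j, (-0.64-0j)]]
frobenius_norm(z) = 2.49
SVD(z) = [[-0.82, -0.53, -0.19], [0.4, -0.30, -0.87], [0.41, -0.79, 0.46]] @ diag([2.25606578903801, 0.8900049688635036, 0.5732000618724439]) @ [[0.78, -0.12, -0.61], [-0.05, -0.99, 0.13], [0.62, 0.08, 0.78]]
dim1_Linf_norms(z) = [1.5, 0.97, 0.91]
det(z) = -1.15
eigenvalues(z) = [(-2.15+0j), (0.16+0.72j), (0.16-0.72j)]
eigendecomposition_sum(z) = [[(-1.64+0j), 0.20-0.00j, (1.07-0j)], [(0.58-0j), (-0.07+0j), -0.38+0.00j], [(0.67-0j), (-0.08+0j), -0.44+0.00j]] + [[(0.07+0.07j), (0.24-0.02j), (-0.04+0.2j)],[-0.09+0.12j, 0.10+0.34j, (-0.3-0j)],[(0.12+0.09j), (0.35-0.09j), (-0.01+0.3j)]] + [[0.07-0.07j, 0.24+0.02j, (-0.04-0.2j)],  [-0.09-0.12j, 0.10-0.34j, -0.30+0.00j],  [0.12-0.09j, (0.35+0.09j), (-0.01-0.3j)]]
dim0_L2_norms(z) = [1.8, 0.92, 1.46]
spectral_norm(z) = 2.26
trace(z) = -1.83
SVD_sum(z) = [[-1.45, 0.22, 1.14], [0.70, -0.1, -0.55], [0.72, -0.11, -0.56]] + [[0.02, 0.47, -0.06], [0.01, 0.26, -0.04], [0.03, 0.70, -0.09]] + [[-0.07,-0.01,-0.09], [-0.31,-0.04,-0.39], [0.16,0.02,0.2]]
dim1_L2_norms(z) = [1.92, 1.06, 1.18]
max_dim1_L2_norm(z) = 1.92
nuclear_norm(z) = 3.72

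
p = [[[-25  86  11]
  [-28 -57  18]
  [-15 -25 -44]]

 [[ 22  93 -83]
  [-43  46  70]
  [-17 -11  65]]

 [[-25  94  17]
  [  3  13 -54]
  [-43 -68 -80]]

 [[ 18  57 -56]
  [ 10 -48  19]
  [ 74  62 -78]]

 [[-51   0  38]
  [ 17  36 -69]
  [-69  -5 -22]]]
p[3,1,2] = 19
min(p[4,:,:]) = -69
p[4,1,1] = 36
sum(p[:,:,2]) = -248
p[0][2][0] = -15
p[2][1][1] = 13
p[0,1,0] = -28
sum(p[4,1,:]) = -16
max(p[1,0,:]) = 93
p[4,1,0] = 17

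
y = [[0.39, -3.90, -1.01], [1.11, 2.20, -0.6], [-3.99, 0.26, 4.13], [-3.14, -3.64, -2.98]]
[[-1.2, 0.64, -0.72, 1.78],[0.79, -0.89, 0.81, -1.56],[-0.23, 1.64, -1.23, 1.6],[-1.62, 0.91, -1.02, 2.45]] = y @ [[0.12, -0.21, 0.18, -0.30], [0.31, -0.24, 0.24, -0.52], [0.04, 0.21, -0.14, 0.13]]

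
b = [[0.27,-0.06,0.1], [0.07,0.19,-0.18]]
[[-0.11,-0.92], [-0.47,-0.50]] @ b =[[-0.09, -0.17, 0.15], [-0.16, -0.07, 0.04]]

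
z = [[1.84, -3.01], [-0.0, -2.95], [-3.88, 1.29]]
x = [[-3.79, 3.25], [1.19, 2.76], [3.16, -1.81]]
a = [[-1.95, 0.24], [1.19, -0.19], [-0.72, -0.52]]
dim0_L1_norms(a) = [3.86, 0.95]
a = z + x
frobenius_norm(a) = 2.47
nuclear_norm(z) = 8.32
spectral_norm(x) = 6.21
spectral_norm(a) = 2.40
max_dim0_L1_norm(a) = 3.86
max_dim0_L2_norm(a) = 2.4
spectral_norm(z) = 5.43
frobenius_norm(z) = 6.15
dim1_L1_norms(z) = [4.85, 2.95, 5.17]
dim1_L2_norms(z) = [3.53, 2.95, 4.09]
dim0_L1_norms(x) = [8.14, 7.82]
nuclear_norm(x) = 9.16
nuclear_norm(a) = 2.99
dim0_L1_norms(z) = [5.72, 7.25]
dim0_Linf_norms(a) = [1.95, 0.52]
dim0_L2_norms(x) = [5.08, 4.63]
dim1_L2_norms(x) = [4.99, 3.01, 3.64]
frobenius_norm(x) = 6.87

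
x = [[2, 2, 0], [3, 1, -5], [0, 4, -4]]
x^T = [[2, 3, 0], [2, 1, 4], [0, -5, -4]]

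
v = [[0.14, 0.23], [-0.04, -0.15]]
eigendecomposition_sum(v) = [[0.12, 0.11], [-0.02, -0.02]] + [[0.02, 0.12], [-0.02, -0.13]]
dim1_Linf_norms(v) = [0.23, 0.15]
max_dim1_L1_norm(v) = 0.37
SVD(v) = [[-0.87, 0.49],[0.49, 0.87]] @ diag([0.30844191909466007, 0.03825679737253421]) @ [[-0.46, -0.89],[0.89, -0.46]]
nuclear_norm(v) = 0.35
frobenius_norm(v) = 0.31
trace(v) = -0.01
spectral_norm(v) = 0.31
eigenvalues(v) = [0.1, -0.11]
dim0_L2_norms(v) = [0.15, 0.27]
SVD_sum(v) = [[0.12, 0.24], [-0.07, -0.13]] + [[0.02, -0.01],[0.03, -0.02]]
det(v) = -0.01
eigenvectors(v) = [[0.99,-0.67], [-0.16,0.74]]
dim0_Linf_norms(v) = [0.14, 0.23]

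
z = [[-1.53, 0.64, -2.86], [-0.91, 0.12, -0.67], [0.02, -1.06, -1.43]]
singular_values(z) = [3.63, 1.41, 0.44]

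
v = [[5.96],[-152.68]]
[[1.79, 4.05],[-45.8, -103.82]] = v @ [[0.30,0.68]]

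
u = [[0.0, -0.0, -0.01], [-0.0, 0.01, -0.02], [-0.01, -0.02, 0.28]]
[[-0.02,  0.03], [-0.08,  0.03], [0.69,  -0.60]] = u@[[-4.61,-6.08],[-3.56,-2.31],[2.05,-2.54]]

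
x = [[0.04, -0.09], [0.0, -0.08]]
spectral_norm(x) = 0.12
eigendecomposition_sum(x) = [[0.04,-0.03],[0.00,0.00]] + [[-0.0, -0.06], [-0.0, -0.08]]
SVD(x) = [[0.78, -0.62], [0.62, 0.78]] @ diag([0.12424428900898052, 0.02575571099101948]) @ [[0.25, -0.97], [-0.97, -0.25]]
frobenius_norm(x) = 0.13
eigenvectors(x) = [[1.0, 0.60], [0.0, 0.8]]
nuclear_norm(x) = 0.15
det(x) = -0.00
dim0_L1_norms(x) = [0.04, 0.17]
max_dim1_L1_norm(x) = 0.13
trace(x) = -0.04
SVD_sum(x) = [[0.02,-0.09], [0.02,-0.07]] + [[0.02, 0.0], [-0.02, -0.01]]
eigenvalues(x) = [0.04, -0.08]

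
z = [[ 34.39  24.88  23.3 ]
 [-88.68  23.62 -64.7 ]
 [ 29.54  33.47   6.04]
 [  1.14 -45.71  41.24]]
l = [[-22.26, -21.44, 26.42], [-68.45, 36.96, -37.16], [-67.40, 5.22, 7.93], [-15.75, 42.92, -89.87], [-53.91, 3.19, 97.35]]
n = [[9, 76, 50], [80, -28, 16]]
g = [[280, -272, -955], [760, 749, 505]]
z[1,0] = -88.68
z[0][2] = 23.3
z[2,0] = 29.54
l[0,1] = -21.44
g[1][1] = 749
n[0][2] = 50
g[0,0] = 280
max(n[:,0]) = 80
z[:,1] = [24.88, 23.62, 33.47, -45.71]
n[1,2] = 16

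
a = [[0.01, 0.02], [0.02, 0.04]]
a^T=[[0.01,0.02], [0.02,0.04]]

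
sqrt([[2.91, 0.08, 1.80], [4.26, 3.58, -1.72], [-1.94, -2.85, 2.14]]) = [[1.66+0.04j, (0.26-0.06j), (0.73-0.08j)], [(1.28-0.07j), (1.49+0.12j), -0.99+0.15j], [(-0.22-0.06j), (-1.05+0.1j), (1.13+0.12j)]]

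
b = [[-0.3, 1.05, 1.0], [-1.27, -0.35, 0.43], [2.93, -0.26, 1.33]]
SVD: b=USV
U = [[0.0, -0.95, 0.32], [-0.31, -0.30, -0.90], [0.95, -0.09, -0.29]]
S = [3.38, 1.53, 0.88]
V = [[0.94, -0.04, 0.34], [0.26, -0.56, -0.79], [0.22, 0.83, -0.52]]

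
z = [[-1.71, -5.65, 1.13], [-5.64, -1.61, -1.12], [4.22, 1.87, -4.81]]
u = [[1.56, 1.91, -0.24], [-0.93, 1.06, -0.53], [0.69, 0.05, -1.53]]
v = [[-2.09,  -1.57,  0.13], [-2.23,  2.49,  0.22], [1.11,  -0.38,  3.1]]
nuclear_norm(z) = 17.40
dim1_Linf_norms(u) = [1.91, 1.06, 1.53]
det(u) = -5.72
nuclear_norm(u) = 5.57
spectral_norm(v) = 3.76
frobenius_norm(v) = 5.39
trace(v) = 3.50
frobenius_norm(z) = 10.78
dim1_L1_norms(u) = [3.71, 2.52, 2.27]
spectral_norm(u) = 2.62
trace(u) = 1.09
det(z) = 158.92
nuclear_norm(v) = 9.21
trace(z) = -8.13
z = v @ u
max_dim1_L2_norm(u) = 2.48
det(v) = -27.79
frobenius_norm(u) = 3.35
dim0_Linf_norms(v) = [2.23, 2.49, 3.1]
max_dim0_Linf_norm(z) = 5.65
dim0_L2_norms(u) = [1.94, 2.18, 1.64]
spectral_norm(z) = 8.99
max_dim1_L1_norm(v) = 4.94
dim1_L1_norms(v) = [3.79, 4.94, 4.59]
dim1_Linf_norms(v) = [2.09, 2.49, 3.1]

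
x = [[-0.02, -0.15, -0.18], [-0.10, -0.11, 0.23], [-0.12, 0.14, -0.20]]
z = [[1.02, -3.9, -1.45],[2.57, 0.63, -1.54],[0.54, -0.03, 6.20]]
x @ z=[[-0.50,-0.01,-0.86], [-0.26,0.31,1.74], [0.13,0.56,-1.28]]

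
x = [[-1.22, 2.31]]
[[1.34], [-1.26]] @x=[[-1.63, 3.1], [1.54, -2.91]]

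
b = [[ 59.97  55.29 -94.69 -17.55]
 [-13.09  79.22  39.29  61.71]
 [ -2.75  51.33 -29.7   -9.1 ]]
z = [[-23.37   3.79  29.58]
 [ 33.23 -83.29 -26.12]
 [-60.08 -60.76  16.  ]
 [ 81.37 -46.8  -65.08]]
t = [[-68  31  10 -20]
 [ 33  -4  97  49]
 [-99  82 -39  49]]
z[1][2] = -26.12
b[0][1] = 55.29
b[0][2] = -94.69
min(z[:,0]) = -60.08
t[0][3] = -20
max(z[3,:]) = 81.37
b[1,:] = [-13.09, 79.22, 39.29, 61.71]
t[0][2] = 10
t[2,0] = -99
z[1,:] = [33.23, -83.29, -26.12]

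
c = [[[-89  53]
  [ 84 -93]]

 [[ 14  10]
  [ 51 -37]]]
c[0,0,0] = -89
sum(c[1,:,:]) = 38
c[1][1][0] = 51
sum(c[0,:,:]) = -45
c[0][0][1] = 53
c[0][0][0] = -89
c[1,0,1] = 10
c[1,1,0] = 51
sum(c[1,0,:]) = 24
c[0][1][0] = 84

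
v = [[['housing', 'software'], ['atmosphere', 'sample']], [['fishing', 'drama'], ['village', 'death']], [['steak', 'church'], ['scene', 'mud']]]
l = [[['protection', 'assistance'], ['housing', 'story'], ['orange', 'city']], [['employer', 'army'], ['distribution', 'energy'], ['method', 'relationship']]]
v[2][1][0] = 'scene'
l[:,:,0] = [['protection', 'housing', 'orange'], ['employer', 'distribution', 'method']]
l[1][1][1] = 'energy'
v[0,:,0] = ['housing', 'atmosphere']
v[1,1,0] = 'village'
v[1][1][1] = 'death'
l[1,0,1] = 'army'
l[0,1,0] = 'housing'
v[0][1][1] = 'sample'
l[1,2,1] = 'relationship'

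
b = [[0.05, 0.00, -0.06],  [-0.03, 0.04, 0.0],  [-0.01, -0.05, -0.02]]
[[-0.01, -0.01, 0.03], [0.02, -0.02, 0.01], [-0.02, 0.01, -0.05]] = b @ [[-0.12, 0.26, 0.67], [0.34, -0.41, 0.78], [0.06, 0.31, -0.00]]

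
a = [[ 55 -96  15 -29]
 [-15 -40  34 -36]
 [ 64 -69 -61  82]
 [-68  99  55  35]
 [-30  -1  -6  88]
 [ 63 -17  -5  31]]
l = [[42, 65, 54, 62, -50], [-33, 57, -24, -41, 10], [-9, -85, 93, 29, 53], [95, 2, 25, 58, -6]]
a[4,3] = 88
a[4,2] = -6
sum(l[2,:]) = 81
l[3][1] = 2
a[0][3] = -29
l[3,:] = [95, 2, 25, 58, -6]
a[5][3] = 31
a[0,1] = -96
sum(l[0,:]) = 173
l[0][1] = 65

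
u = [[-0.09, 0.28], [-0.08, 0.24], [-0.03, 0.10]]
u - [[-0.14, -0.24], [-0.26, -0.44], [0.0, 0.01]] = [[0.05, 0.52], [0.18, 0.68], [-0.03, 0.09]]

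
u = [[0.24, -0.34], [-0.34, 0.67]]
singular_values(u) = [0.86, 0.05]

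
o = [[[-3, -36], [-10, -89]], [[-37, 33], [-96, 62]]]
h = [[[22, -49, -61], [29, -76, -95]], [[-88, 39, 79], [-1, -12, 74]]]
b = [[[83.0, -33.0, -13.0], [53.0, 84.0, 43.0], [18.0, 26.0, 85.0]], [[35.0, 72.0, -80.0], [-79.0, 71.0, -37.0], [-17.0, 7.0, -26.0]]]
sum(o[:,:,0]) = -146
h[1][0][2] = 79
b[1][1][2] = -37.0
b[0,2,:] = [18.0, 26.0, 85.0]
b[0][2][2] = 85.0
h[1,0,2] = 79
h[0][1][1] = -76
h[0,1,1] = -76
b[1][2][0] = -17.0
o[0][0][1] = -36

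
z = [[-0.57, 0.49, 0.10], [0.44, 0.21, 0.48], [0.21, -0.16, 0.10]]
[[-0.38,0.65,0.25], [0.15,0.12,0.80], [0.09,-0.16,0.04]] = z @ [[0.69, -0.53, 0.47], [0.10, 0.62, 0.88], [-0.36, 0.46, 0.86]]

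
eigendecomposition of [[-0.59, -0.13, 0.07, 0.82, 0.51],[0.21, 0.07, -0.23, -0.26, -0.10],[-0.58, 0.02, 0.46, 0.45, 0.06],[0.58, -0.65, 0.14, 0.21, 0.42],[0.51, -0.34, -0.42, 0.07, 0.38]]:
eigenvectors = [[0.77, -0.51, 0.07, -0.01, -0.51], [-0.17, 0.14, -0.34, 0.4, -0.73], [0.42, -0.08, 0.67, 0.3, -0.24], [-0.42, -0.70, 0.34, -0.43, -0.35], [-0.17, -0.48, -0.56, 0.75, -0.17]]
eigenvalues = [-1.08, 1.06, 0.57, -0.01, -0.01]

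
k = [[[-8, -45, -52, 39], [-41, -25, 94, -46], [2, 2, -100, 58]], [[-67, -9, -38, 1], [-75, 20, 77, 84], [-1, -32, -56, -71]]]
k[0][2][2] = -100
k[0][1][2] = 94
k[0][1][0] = -41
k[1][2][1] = -32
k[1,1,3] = 84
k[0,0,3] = 39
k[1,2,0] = -1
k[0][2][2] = -100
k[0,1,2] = 94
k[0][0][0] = -8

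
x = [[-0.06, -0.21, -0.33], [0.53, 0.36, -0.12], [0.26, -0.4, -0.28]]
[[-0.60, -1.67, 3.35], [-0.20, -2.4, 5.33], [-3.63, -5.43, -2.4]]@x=[[0.02, -1.82, -0.54], [0.13, -2.95, -1.14], [-3.28, -0.23, 2.52]]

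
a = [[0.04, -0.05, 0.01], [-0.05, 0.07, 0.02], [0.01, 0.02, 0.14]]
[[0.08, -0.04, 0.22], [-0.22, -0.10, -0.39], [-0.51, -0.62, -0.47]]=a @ [[-0.63, 0.67, 2.23], [-2.69, 0.40, -3.16], [-3.22, -4.51, -3.04]]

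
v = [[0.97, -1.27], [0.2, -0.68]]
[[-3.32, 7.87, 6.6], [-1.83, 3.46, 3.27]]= v @ [[0.15, 2.37, 0.83], [2.73, -4.39, -4.56]]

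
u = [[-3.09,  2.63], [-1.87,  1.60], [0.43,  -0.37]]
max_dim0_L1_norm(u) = 5.39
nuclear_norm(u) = 4.79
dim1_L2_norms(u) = [4.06, 2.46, 0.57]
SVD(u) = [[-0.85, 0.51], [-0.51, -0.74], [0.12, 0.43]] @ diag([4.779504497115281, 0.00606317200888826]) @ [[0.76, -0.65], [-0.65, -0.76]]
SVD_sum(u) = [[-3.09, 2.63], [-1.87, 1.60], [0.43, -0.37]] + [[-0.0, -0.00], [0.00, 0.0], [-0.00, -0.0]]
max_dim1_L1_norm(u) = 5.72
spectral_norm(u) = 4.78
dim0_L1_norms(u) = [5.39, 4.6]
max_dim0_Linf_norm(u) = 3.09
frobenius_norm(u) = 4.78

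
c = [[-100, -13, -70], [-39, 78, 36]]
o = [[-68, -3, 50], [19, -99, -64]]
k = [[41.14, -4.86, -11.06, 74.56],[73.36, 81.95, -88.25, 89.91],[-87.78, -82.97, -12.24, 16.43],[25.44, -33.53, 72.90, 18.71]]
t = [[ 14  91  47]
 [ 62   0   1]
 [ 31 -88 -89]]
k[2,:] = [-87.78, -82.97, -12.24, 16.43]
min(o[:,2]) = -64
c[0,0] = -100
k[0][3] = 74.56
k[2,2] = -12.24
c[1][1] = 78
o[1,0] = 19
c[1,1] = 78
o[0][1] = -3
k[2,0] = -87.78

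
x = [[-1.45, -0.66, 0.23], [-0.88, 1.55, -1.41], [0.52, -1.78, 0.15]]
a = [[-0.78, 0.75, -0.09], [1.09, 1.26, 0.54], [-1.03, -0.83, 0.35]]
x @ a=[[0.17,-2.11,-0.15], [3.83,2.46,0.42], [-2.50,-1.98,-0.96]]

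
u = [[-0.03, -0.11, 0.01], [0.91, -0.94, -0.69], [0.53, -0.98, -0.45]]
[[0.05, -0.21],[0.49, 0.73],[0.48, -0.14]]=u @ [[0.49, 1.59], [-0.51, 1.42], [0.63, -0.9]]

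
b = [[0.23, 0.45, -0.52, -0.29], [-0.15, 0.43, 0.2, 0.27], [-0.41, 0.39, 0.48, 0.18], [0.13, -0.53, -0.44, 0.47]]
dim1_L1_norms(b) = [1.49, 1.05, 1.46, 1.57]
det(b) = -0.05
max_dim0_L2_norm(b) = 0.91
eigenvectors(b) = [[-0.84+0.00j, (0.05-0.16j), 0.05+0.16j, 0.63+0.00j], [0.03+0.00j, 0.05+0.35j, 0.05-0.35j, (0.39+0j)], [(-0.51+0j), 0.28+0.39j, (0.28-0.39j), -0.28+0.00j], [(-0.16+0j), -0.78+0.00j, -0.78-0.00j, 0.61+0.00j]]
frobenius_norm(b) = 1.49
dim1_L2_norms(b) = [0.78, 0.57, 0.76, 0.84]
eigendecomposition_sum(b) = [[(-0.07-0j), (0.1-0j), (-0.12+0j), -0.04+0.00j],[0j, -0.00+0.00j, -0j, 0.00-0.00j],[(-0.05-0j), (0.06-0j), (-0.07+0j), (-0.03+0j)],[-0.01-0.00j, 0.02-0.00j, -0.02+0.00j, (-0.01+0j)]] + [[(0.06+0.02j), -0.01-0.11j, -0.07-0.04j, -0.10+0.03j], [-0.13+0.02j, 0.10+0.19j, 0.18+0.02j, 0.15-0.14j], [(-0.14+0.11j), 0.25+0.17j, 0.22-0.09j, (0.09-0.27j)], [-0.01-0.29j, -0.45+0.17j, -0.09+0.38j, 0.27+0.37j]] + [[(0.06-0.02j), (-0.01+0.11j), (-0.07+0.04j), (-0.1-0.03j)], [(-0.13-0.02j), (0.1-0.19j), (0.18-0.02j), (0.15+0.14j)], [-0.14-0.11j, 0.25-0.17j, 0.22+0.09j, (0.09+0.27j)], [-0.01+0.29j, -0.45-0.17j, -0.09-0.38j, 0.27-0.37j]] + [[(0.18-0j), (0.36+0j), (-0.25+0j), -0.06-0.00j], [0.11-0.00j, (0.23+0j), -0.16+0.00j, -0.04-0.00j], [-0.08+0.00j, (-0.16-0j), (0.11-0j), 0.03+0.00j], [(0.17-0j), (0.35+0j), (-0.24+0j), (-0.05-0j)]]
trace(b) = 1.61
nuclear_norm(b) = 2.57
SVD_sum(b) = [[0.06, -0.09, -0.1, 0.00], [-0.18, 0.29, 0.30, -0.01], [-0.29, 0.46, 0.48, -0.02], [0.27, -0.44, -0.46, 0.02]] + [[0.21, 0.45, -0.32, -0.44],  [-0.01, -0.02, 0.01, 0.02],  [-0.05, -0.12, 0.08, 0.12],  [-0.11, -0.23, 0.16, 0.22]] + [[-0.01, 0.09, -0.09, 0.15], [-0.02, 0.15, -0.14, 0.25], [-0.01, 0.06, -0.06, 0.10], [-0.02, 0.14, -0.14, 0.24]] + [[-0.02, -0.0, -0.01, -0.01], [0.06, 0.01, 0.03, 0.02], [-0.06, -0.01, -0.03, -0.02], [-0.02, -0.0, -0.01, -0.01]]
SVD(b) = [[-0.13, -0.87, 0.4, 0.27], [0.41, 0.03, 0.64, -0.65], [0.65, 0.23, 0.25, 0.68], [-0.62, 0.44, 0.61, 0.23]] @ diag([1.110020008403315, 0.8528372119063805, 0.5053450179067788, 0.10320215021429094]) @ [[-0.4, 0.63, 0.66, -0.02], [-0.28, -0.61, 0.44, 0.60], [-0.06, 0.46, -0.44, 0.77], [-0.87, -0.12, -0.41, -0.23]]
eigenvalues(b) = [(-0.16+0j), (0.65+0.49j), (0.65-0.49j), (0.46+0j)]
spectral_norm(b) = 1.11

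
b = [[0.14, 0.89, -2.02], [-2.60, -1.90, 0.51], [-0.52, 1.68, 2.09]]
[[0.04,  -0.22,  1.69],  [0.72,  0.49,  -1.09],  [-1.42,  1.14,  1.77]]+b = [[0.18, 0.67, -0.33], [-1.88, -1.41, -0.58], [-1.94, 2.82, 3.86]]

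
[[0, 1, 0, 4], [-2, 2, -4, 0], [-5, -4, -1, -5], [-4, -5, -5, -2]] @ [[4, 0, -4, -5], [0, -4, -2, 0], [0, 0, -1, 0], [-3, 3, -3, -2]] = [[-12, 8, -14, -8], [-8, -8, 8, 10], [-5, 1, 44, 35], [-10, 14, 37, 24]]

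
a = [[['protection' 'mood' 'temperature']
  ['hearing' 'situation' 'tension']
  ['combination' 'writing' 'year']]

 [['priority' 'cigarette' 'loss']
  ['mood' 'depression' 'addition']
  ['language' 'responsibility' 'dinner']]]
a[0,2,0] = 'combination'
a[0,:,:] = [['protection', 'mood', 'temperature'], ['hearing', 'situation', 'tension'], ['combination', 'writing', 'year']]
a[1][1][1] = 'depression'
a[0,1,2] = 'tension'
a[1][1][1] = 'depression'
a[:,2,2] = ['year', 'dinner']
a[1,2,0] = 'language'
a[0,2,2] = 'year'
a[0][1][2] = 'tension'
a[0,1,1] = 'situation'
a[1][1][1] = 'depression'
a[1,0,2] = 'loss'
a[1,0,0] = 'priority'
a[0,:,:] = [['protection', 'mood', 'temperature'], ['hearing', 'situation', 'tension'], ['combination', 'writing', 'year']]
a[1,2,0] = 'language'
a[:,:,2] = [['temperature', 'tension', 'year'], ['loss', 'addition', 'dinner']]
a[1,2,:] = ['language', 'responsibility', 'dinner']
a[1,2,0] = 'language'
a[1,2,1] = 'responsibility'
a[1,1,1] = 'depression'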